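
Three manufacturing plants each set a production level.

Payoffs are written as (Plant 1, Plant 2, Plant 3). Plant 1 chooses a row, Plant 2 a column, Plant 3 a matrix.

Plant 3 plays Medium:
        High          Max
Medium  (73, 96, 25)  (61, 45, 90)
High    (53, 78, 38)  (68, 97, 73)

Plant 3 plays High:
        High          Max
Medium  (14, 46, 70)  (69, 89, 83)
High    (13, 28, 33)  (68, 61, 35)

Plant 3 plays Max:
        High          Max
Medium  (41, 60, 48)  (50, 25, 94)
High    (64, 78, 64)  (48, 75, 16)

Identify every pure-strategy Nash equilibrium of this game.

Plant 1 against (High, Medium): payoffs 73, 53 → best response Medium.
Plant 1 against (High, High): payoffs 14, 13 → best response Medium.
Plant 1 against (High, Max): payoffs 41, 64 → best response High.
Plant 1 against (Max, Medium): payoffs 61, 68 → best response High.
Plant 1 against (Max, High): payoffs 69, 68 → best response Medium.
Plant 1 against (Max, Max): payoffs 50, 48 → best response Medium.
Plant 2 against (Medium, Medium): payoffs 96, 45 → best response High.
Plant 2 against (Medium, High): payoffs 46, 89 → best response Max.
Plant 2 against (Medium, Max): payoffs 60, 25 → best response High.
Plant 2 against (High, Medium): payoffs 78, 97 → best response Max.
Plant 2 against (High, High): payoffs 28, 61 → best response Max.
Plant 2 against (High, Max): payoffs 78, 75 → best response High.
Plant 3 against (Medium, High): payoffs 25, 70, 48 → best response High.
Plant 3 against (Medium, Max): payoffs 90, 83, 94 → best response Max.
Plant 3 against (High, High): payoffs 38, 33, 64 → best response Max.
Plant 3 against (High, Max): payoffs 73, 35, 16 → best response Medium.
Mutual best responses: (High, High, Max); (High, Max, Medium).

Pure-strategy Nash equilibria: (High, High, Max), (High, Max, Medium)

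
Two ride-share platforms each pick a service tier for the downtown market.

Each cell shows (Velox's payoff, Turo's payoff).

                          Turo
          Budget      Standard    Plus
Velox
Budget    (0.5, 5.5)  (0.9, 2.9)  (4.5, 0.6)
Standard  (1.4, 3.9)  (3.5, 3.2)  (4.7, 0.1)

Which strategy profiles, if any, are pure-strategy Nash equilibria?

(Budget, Budget): Velox can switch to Standard (0.5 → 1.4). Not NE.
(Budget, Standard): Velox can switch to Standard (0.9 → 3.5). Not NE.
(Budget, Plus): Velox can switch to Standard (4.5 → 4.7). Not NE.
(Standard, Budget): Velox gets 1.4, best alternative 0.5; Turo gets 3.9, best alternative 3.2. No profitable deviation — NE.
(Standard, Standard): Turo can switch to Budget (3.2 → 3.9). Not NE.
(Standard, Plus): Turo can switch to Budget (0.1 → 3.9). Not NE.

The unique pure-strategy Nash equilibrium is (Standard, Budget).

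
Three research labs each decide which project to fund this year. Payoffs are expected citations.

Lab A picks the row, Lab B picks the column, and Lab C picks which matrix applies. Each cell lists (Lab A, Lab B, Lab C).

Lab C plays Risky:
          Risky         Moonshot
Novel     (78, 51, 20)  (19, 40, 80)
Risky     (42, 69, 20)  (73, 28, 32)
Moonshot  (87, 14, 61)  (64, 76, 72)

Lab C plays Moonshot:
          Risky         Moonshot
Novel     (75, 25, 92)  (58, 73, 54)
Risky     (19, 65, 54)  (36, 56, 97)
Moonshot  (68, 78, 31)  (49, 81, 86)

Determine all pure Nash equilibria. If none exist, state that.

(Novel, Risky, Risky): Lab A can switch to Moonshot (78 → 87). Not NE.
(Novel, Risky, Moonshot): Lab B can switch to Moonshot (25 → 73). Not NE.
(Novel, Moonshot, Risky): Lab A can switch to Risky (19 → 73). Not NE.
(Novel, Moonshot, Moonshot): Lab C can switch to Risky (54 → 80). Not NE.
(Risky, Risky, Risky): Lab A can switch to Novel (42 → 78). Not NE.
(Risky, Risky, Moonshot): Lab A can switch to Novel (19 → 75). Not NE.
(The remaining 6 profiles each have a profitable deviation by the same check.)

This game has no pure Nash equilibrium.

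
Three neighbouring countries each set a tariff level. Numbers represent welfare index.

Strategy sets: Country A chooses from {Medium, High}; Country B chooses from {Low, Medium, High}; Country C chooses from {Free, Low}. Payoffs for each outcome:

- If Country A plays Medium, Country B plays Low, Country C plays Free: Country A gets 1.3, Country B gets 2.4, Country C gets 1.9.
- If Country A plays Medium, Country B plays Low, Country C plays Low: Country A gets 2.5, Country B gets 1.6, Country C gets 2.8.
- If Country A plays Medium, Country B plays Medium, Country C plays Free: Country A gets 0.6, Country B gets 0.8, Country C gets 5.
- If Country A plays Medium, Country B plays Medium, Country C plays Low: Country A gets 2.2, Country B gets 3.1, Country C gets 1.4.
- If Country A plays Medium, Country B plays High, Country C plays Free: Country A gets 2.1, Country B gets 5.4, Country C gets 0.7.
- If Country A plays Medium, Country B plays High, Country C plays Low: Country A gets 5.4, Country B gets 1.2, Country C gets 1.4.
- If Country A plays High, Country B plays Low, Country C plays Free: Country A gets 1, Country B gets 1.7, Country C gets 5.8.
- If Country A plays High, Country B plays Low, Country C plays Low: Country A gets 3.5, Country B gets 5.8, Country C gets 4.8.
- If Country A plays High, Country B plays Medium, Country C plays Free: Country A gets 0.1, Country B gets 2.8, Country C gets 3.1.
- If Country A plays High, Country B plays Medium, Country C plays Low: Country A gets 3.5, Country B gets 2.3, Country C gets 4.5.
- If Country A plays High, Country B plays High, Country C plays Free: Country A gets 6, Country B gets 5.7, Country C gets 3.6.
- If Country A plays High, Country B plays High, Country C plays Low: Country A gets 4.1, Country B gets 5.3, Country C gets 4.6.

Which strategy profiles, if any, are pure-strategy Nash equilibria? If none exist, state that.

(Medium, Low, Free): Country B can switch to High (2.4 → 5.4). Not NE.
(Medium, Low, Low): Country A can switch to High (2.5 → 3.5). Not NE.
(Medium, Medium, Free): Country B can switch to Low (0.8 → 2.4). Not NE.
(Medium, Medium, Low): Country A can switch to High (2.2 → 3.5). Not NE.
(Medium, High, Free): Country A can switch to High (2.1 → 6). Not NE.
(Medium, High, Low): Country B can switch to Low (1.2 → 1.6). Not NE.
(High, Low, Free): Country A can switch to Medium (1 → 1.3). Not NE.
(High, Low, Low): Country C can switch to Free (4.8 → 5.8). Not NE.
(The remaining 4 profiles each have a profitable deviation by the same check.)

There is no pure-strategy Nash equilibrium.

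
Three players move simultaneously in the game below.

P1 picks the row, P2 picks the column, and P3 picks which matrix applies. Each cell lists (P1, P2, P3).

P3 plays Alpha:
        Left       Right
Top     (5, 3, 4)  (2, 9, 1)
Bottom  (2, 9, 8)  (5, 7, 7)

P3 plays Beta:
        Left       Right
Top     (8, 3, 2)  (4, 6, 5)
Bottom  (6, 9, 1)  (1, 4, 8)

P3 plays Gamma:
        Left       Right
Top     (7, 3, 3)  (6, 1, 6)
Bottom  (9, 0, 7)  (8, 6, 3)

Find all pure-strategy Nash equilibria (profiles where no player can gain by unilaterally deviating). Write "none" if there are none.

none

P1 against (Left, Alpha): payoffs 5, 2 → best response Top.
P1 against (Left, Beta): payoffs 8, 6 → best response Top.
P1 against (Left, Gamma): payoffs 7, 9 → best response Bottom.
P1 against (Right, Alpha): payoffs 2, 5 → best response Bottom.
P1 against (Right, Beta): payoffs 4, 1 → best response Top.
P1 against (Right, Gamma): payoffs 6, 8 → best response Bottom.
P2 against (Top, Alpha): payoffs 3, 9 → best response Right.
P2 against (Top, Beta): payoffs 3, 6 → best response Right.
P2 against (Top, Gamma): payoffs 3, 1 → best response Left.
P2 against (Bottom, Alpha): payoffs 9, 7 → best response Left.
P2 against (Bottom, Beta): payoffs 9, 4 → best response Left.
P2 against (Bottom, Gamma): payoffs 0, 6 → best response Right.
P3 against (Top, Left): payoffs 4, 2, 3 → best response Alpha.
P3 against (Top, Right): payoffs 1, 5, 6 → best response Gamma.
P3 against (Bottom, Left): payoffs 8, 1, 7 → best response Alpha.
P3 against (Bottom, Right): payoffs 7, 8, 3 → best response Beta.
No profile is a mutual best response for all players.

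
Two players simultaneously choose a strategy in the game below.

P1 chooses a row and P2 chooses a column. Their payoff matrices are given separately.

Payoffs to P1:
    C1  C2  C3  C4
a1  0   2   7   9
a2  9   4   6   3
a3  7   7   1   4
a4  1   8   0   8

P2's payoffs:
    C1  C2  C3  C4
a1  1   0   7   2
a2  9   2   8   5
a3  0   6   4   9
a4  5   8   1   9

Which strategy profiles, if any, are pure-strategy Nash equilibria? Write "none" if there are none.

The pure Nash equilibria are (a1, C3); (a2, C1).

P1 against C1: payoffs 0, 9, 7, 1 → best response a2.
P1 against C2: payoffs 2, 4, 7, 8 → best response a4.
P1 against C3: payoffs 7, 6, 1, 0 → best response a1.
P1 against C4: payoffs 9, 3, 4, 8 → best response a1.
P2 against a1: payoffs 1, 0, 7, 2 → best response C3.
P2 against a2: payoffs 9, 2, 8, 5 → best response C1.
P2 against a3: payoffs 0, 6, 4, 9 → best response C4.
P2 against a4: payoffs 5, 8, 1, 9 → best response C4.
Mutual best responses: (a1, C3); (a2, C1).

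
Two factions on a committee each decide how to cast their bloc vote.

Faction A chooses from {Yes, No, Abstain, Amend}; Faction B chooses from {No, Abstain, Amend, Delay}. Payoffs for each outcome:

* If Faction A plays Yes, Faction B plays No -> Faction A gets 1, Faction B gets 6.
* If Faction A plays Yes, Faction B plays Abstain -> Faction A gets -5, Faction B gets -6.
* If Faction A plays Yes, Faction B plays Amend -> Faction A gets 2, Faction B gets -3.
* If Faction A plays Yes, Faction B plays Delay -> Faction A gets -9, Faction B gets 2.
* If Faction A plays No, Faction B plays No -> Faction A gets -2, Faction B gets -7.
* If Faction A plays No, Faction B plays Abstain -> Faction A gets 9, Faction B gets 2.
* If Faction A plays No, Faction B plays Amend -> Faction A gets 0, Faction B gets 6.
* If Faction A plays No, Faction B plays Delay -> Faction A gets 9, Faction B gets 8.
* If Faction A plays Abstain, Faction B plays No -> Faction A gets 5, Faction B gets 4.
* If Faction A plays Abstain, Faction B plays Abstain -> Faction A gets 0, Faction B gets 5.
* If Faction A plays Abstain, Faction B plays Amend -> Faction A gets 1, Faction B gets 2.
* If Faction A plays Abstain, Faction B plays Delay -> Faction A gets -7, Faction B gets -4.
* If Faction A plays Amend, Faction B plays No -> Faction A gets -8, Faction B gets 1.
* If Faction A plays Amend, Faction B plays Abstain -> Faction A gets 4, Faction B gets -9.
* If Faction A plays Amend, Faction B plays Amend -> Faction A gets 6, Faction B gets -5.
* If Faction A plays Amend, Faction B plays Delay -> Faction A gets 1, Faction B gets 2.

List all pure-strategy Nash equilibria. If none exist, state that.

Check each profile: it is a Nash equilibrium iff no player can strictly gain by switching unilaterally.
(Yes, No): Faction A can switch to Abstain (1 → 5). Not NE.
(Yes, Abstain): Faction A can switch to No (-5 → 9). Not NE.
(Yes, Amend): Faction A can switch to Amend (2 → 6). Not NE.
(Yes, Delay): Faction A can switch to No (-9 → 9). Not NE.
(No, No): Faction A can switch to Yes (-2 → 1). Not NE.
(No, Abstain): Faction B can switch to Amend (2 → 6). Not NE.
(No, Amend): Faction A can switch to Yes (0 → 2). Not NE.
(No, Delay): Faction A gets 9, best alternative 1; Faction B gets 8, best alternative 6. No profitable deviation — NE.
(Abstain, No): Faction B can switch to Abstain (4 → 5). Not NE.
(Abstain, Abstain): Faction A can switch to No (0 → 9). Not NE.
(Abstain, Amend): Faction A can switch to Yes (1 → 2). Not NE.
(Abstain, Delay): Faction A can switch to No (-7 → 9). Not NE.
(Amend, No): Faction A can switch to Yes (-8 → 1). Not NE.
(The remaining 3 profiles each have a profitable deviation by the same check.)

The unique pure-strategy Nash equilibrium is (No, Delay).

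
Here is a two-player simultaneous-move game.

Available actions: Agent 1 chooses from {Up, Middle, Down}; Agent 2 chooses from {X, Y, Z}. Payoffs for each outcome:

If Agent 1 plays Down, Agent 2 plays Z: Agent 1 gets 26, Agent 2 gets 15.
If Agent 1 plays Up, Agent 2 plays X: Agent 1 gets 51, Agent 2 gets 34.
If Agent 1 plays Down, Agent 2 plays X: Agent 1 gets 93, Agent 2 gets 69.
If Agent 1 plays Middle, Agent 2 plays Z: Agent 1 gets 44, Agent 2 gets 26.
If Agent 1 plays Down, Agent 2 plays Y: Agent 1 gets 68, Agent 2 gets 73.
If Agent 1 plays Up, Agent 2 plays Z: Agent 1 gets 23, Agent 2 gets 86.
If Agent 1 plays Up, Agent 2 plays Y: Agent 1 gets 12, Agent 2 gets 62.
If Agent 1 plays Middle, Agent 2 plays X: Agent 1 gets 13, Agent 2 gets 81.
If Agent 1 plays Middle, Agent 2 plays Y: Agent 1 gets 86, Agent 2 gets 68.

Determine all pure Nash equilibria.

(Up, X): Agent 1 can switch to Down (51 → 93). Not NE.
(Up, Y): Agent 1 can switch to Middle (12 → 86). Not NE.
(Up, Z): Agent 1 can switch to Middle (23 → 44). Not NE.
(Middle, X): Agent 1 can switch to Up (13 → 51). Not NE.
(Middle, Y): Agent 2 can switch to X (68 → 81). Not NE.
(Middle, Z): Agent 2 can switch to X (26 → 81). Not NE.
(Down, X): Agent 2 can switch to Y (69 → 73). Not NE.
(Down, Y): Agent 1 can switch to Middle (68 → 86). Not NE.
(The remaining 1 profile has a profitable deviation by the same check.)

No pure-strategy Nash equilibrium.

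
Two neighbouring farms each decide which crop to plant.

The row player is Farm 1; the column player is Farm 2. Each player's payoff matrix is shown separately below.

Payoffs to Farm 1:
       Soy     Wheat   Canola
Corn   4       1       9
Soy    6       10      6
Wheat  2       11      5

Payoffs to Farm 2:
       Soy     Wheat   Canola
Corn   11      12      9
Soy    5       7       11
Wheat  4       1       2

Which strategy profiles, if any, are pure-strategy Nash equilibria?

For each player, find the best response to each opponent profile; mutual best responses are the pure NE.
Farm 1 against Soy: payoffs 4, 6, 2 → best response Soy.
Farm 1 against Wheat: payoffs 1, 10, 11 → best response Wheat.
Farm 1 against Canola: payoffs 9, 6, 5 → best response Corn.
Farm 2 against Corn: payoffs 11, 12, 9 → best response Wheat.
Farm 2 against Soy: payoffs 5, 7, 11 → best response Canola.
Farm 2 against Wheat: payoffs 4, 1, 2 → best response Soy.
No profile is a mutual best response for all players.

No pure-strategy Nash equilibrium.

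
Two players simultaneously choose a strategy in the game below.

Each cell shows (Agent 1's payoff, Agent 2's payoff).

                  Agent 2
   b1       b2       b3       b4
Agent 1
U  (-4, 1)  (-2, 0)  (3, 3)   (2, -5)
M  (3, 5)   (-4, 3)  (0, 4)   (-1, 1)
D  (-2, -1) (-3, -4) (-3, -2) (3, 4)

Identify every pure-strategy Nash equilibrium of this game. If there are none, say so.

For each player, find the best response to each opponent profile; mutual best responses are the pure NE.
Agent 1 against b1: payoffs -4, 3, -2 → best response M.
Agent 1 against b2: payoffs -2, -4, -3 → best response U.
Agent 1 against b3: payoffs 3, 0, -3 → best response U.
Agent 1 against b4: payoffs 2, -1, 3 → best response D.
Agent 2 against U: payoffs 1, 0, 3, -5 → best response b3.
Agent 2 against M: payoffs 5, 3, 4, 1 → best response b1.
Agent 2 against D: payoffs -1, -4, -2, 4 → best response b4.
Mutual best responses: (U, b3); (M, b1); (D, b4).

The pure Nash equilibria are (U, b3), (M, b1), (D, b4).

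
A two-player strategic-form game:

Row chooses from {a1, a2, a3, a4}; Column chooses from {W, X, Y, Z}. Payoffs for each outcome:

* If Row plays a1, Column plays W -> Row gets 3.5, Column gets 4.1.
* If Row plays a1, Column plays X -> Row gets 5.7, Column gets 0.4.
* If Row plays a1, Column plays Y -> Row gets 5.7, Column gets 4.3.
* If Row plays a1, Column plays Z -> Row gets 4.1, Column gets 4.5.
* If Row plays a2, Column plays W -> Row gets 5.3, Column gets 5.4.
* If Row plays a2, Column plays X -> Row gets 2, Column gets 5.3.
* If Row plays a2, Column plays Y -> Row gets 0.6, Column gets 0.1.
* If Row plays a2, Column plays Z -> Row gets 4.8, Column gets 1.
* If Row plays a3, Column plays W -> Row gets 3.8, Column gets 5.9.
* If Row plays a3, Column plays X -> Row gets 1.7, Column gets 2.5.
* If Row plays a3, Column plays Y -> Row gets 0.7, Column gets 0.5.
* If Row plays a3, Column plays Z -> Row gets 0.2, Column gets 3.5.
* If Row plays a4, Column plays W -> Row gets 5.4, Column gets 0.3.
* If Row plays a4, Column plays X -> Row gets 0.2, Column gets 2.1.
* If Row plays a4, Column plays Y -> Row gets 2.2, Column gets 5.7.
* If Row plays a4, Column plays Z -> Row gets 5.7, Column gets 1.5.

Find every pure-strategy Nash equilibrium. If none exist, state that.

Row against W: payoffs 3.5, 5.3, 3.8, 5.4 → best response a4.
Row against X: payoffs 5.7, 2, 1.7, 0.2 → best response a1.
Row against Y: payoffs 5.7, 0.6, 0.7, 2.2 → best response a1.
Row against Z: payoffs 4.1, 4.8, 0.2, 5.7 → best response a4.
Column against a1: payoffs 4.1, 0.4, 4.3, 4.5 → best response Z.
Column against a2: payoffs 5.4, 5.3, 0.1, 1 → best response W.
Column against a3: payoffs 5.9, 2.5, 0.5, 3.5 → best response W.
Column against a4: payoffs 0.3, 2.1, 5.7, 1.5 → best response Y.
No profile is a mutual best response for all players.

There is no pure-strategy Nash equilibrium.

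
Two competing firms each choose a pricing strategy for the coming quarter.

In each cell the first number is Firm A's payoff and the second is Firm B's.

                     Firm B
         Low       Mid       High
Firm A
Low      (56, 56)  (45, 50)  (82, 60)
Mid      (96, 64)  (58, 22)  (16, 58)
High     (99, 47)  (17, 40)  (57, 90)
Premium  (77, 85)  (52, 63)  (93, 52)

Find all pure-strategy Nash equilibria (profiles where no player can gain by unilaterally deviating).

There is no pure-strategy Nash equilibrium.

Firm A against Low: payoffs 56, 96, 99, 77 → best response High.
Firm A against Mid: payoffs 45, 58, 17, 52 → best response Mid.
Firm A against High: payoffs 82, 16, 57, 93 → best response Premium.
Firm B against Low: payoffs 56, 50, 60 → best response High.
Firm B against Mid: payoffs 64, 22, 58 → best response Low.
Firm B against High: payoffs 47, 40, 90 → best response High.
Firm B against Premium: payoffs 85, 63, 52 → best response Low.
No profile is a mutual best response for all players.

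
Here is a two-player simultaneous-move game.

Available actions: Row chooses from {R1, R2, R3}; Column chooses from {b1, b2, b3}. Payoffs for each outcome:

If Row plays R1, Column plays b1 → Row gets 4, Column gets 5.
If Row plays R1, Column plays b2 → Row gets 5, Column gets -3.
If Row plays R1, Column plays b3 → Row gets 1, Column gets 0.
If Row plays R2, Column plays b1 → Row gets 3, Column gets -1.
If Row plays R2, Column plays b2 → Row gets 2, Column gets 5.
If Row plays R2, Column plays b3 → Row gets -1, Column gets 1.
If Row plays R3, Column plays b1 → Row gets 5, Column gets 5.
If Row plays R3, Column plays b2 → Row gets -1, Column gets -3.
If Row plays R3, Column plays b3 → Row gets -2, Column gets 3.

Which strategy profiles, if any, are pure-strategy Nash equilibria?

For each strategy profile, look for a profitable unilateral deviation.
(R1, b1): Row can switch to R3 (4 → 5). Not NE.
(R1, b2): Column can switch to b1 (-3 → 5). Not NE.
(R1, b3): Column can switch to b1 (0 → 5). Not NE.
(R2, b1): Row can switch to R1 (3 → 4). Not NE.
(R2, b2): Row can switch to R1 (2 → 5). Not NE.
(R2, b3): Row can switch to R1 (-1 → 1). Not NE.
(R3, b1): Row gets 5, best alternative 4; Column gets 5, best alternative 3. No profitable deviation — NE.
(R3, b2): Row can switch to R1 (-1 → 5). Not NE.
(R3, b3): Row can switch to R1 (-2 → 1). Not NE.

The unique pure-strategy Nash equilibrium is (R3, b1).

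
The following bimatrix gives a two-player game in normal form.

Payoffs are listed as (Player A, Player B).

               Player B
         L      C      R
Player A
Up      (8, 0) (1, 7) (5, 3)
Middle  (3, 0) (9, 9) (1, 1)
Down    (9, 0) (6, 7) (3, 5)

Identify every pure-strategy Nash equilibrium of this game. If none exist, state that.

Check each profile: it is a Nash equilibrium iff no player can strictly gain by switching unilaterally.
(Up, L): Player A can switch to Down (8 → 9). Not NE.
(Up, C): Player A can switch to Middle (1 → 9). Not NE.
(Up, R): Player B can switch to C (3 → 7). Not NE.
(Middle, L): Player A can switch to Up (3 → 8). Not NE.
(Middle, C): Player A gets 9, best alternative 6; Player B gets 9, best alternative 1. No profitable deviation — NE.
(Middle, R): Player A can switch to Up (1 → 5). Not NE.
(Down, L): Player B can switch to C (0 → 7). Not NE.
(The remaining 2 profiles each have a profitable deviation by the same check.)

The unique pure-strategy Nash equilibrium is (Middle, C).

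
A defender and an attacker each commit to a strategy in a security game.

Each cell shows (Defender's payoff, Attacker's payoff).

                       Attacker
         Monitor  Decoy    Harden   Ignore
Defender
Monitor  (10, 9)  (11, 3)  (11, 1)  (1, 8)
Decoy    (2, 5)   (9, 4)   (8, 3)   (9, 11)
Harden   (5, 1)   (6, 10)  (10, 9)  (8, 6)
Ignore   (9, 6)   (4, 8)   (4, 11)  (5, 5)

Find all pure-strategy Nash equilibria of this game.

Pure-strategy Nash equilibria: (Monitor, Monitor) and (Decoy, Ignore)

Mark each player's best response to every combination of opponents' strategies; a profile where every player is best-responding is a pure Nash equilibrium.
Defender against Monitor: payoffs 10, 2, 5, 9 → best response Monitor.
Defender against Decoy: payoffs 11, 9, 6, 4 → best response Monitor.
Defender against Harden: payoffs 11, 8, 10, 4 → best response Monitor.
Defender against Ignore: payoffs 1, 9, 8, 5 → best response Decoy.
Attacker against Monitor: payoffs 9, 3, 1, 8 → best response Monitor.
Attacker against Decoy: payoffs 5, 4, 3, 11 → best response Ignore.
Attacker against Harden: payoffs 1, 10, 9, 6 → best response Decoy.
Attacker against Ignore: payoffs 6, 8, 11, 5 → best response Harden.
Mutual best responses: (Monitor, Monitor); (Decoy, Ignore).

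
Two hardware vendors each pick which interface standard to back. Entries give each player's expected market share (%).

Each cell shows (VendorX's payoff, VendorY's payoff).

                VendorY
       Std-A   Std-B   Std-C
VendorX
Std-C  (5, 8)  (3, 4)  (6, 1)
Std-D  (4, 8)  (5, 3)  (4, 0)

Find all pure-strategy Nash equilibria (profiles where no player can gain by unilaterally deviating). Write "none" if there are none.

The unique pure-strategy Nash equilibrium is (Std-C, Std-A).

VendorX against Std-A: payoffs 5, 4 → best response Std-C.
VendorX against Std-B: payoffs 3, 5 → best response Std-D.
VendorX against Std-C: payoffs 6, 4 → best response Std-C.
VendorY against Std-C: payoffs 8, 4, 1 → best response Std-A.
VendorY against Std-D: payoffs 8, 3, 0 → best response Std-A.
Mutual best responses: (Std-C, Std-A).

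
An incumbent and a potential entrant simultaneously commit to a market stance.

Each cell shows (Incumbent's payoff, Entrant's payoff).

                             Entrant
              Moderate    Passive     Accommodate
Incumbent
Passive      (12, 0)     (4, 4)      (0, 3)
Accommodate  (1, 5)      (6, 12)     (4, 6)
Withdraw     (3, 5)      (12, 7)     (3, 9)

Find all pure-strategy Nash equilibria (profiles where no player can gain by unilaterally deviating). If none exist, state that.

This game has no pure Nash equilibrium.

Check each profile: it is a Nash equilibrium iff no player can strictly gain by switching unilaterally.
(Passive, Moderate): Entrant can switch to Passive (0 → 4). Not NE.
(Passive, Passive): Incumbent can switch to Accommodate (4 → 6). Not NE.
(Passive, Accommodate): Incumbent can switch to Accommodate (0 → 4). Not NE.
(Accommodate, Moderate): Incumbent can switch to Passive (1 → 12). Not NE.
(Accommodate, Passive): Incumbent can switch to Withdraw (6 → 12). Not NE.
(Accommodate, Accommodate): Entrant can switch to Passive (6 → 12). Not NE.
(Withdraw, Moderate): Incumbent can switch to Passive (3 → 12). Not NE.
(Withdraw, Passive): Entrant can switch to Accommodate (7 → 9). Not NE.
(The remaining 1 profile has a profitable deviation by the same check.)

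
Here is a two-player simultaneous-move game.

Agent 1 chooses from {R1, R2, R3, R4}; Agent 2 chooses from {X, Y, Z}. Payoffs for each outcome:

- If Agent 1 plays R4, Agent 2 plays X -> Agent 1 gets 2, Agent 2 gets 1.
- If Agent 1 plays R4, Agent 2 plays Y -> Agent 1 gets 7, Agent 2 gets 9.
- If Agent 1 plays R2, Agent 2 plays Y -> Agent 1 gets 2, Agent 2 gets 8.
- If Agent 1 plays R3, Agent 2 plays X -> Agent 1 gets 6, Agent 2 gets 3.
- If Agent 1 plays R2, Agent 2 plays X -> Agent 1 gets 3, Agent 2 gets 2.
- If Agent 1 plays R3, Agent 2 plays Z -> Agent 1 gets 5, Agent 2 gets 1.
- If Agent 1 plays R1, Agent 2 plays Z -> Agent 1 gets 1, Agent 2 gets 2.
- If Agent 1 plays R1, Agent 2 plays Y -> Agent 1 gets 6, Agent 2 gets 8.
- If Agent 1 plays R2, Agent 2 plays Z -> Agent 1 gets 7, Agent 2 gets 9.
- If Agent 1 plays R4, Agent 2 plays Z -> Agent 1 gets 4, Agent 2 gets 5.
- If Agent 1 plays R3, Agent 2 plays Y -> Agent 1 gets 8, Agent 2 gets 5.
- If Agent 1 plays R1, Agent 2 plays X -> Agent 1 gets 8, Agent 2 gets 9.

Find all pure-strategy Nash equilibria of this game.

Mark each player's best response to every combination of opponents' strategies; a profile where every player is best-responding is a pure Nash equilibrium.
Agent 1 against X: payoffs 8, 3, 6, 2 → best response R1.
Agent 1 against Y: payoffs 6, 2, 8, 7 → best response R3.
Agent 1 against Z: payoffs 1, 7, 5, 4 → best response R2.
Agent 2 against R1: payoffs 9, 8, 2 → best response X.
Agent 2 against R2: payoffs 2, 8, 9 → best response Z.
Agent 2 against R3: payoffs 3, 5, 1 → best response Y.
Agent 2 against R4: payoffs 1, 9, 5 → best response Y.
Mutual best responses: (R1, X); (R2, Z); (R3, Y).

The pure Nash equilibria are (R1, X); (R2, Z); (R3, Y).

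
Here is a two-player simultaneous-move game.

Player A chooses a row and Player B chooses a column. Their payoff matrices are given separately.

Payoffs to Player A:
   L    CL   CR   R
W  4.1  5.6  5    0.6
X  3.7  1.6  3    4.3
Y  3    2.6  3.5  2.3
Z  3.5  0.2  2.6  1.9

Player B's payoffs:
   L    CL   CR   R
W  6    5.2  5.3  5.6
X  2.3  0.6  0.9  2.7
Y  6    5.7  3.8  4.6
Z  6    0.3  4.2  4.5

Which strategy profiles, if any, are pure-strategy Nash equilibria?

(W, L) and (X, R)

Player A against L: payoffs 4.1, 3.7, 3, 3.5 → best response W.
Player A against CL: payoffs 5.6, 1.6, 2.6, 0.2 → best response W.
Player A against CR: payoffs 5, 3, 3.5, 2.6 → best response W.
Player A against R: payoffs 0.6, 4.3, 2.3, 1.9 → best response X.
Player B against W: payoffs 6, 5.2, 5.3, 5.6 → best response L.
Player B against X: payoffs 2.3, 0.6, 0.9, 2.7 → best response R.
Player B against Y: payoffs 6, 5.7, 3.8, 4.6 → best response L.
Player B against Z: payoffs 6, 0.3, 4.2, 4.5 → best response L.
Mutual best responses: (W, L); (X, R).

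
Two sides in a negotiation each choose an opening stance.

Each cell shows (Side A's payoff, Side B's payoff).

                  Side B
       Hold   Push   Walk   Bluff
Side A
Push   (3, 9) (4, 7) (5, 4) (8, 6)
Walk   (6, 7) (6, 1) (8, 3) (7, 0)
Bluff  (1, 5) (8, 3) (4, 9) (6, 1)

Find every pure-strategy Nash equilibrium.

(Walk, Hold)

Side A against Hold: payoffs 3, 6, 1 → best response Walk.
Side A against Push: payoffs 4, 6, 8 → best response Bluff.
Side A against Walk: payoffs 5, 8, 4 → best response Walk.
Side A against Bluff: payoffs 8, 7, 6 → best response Push.
Side B against Push: payoffs 9, 7, 4, 6 → best response Hold.
Side B against Walk: payoffs 7, 1, 3, 0 → best response Hold.
Side B against Bluff: payoffs 5, 3, 9, 1 → best response Walk.
Mutual best responses: (Walk, Hold).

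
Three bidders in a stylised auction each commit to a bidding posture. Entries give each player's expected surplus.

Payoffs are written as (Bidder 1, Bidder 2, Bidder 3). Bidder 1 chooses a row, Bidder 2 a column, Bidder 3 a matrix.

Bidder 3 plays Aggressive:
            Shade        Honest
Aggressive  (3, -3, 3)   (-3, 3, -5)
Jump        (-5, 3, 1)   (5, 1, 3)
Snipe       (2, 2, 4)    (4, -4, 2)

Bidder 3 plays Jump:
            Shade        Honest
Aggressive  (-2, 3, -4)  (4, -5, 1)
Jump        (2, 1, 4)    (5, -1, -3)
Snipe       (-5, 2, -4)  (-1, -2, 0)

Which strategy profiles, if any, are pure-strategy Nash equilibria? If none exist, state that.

(Aggressive, Shade, Aggressive): Bidder 2 can switch to Honest (-3 → 3). Not NE.
(Aggressive, Shade, Jump): Bidder 1 can switch to Jump (-2 → 2). Not NE.
(Aggressive, Honest, Aggressive): Bidder 1 can switch to Jump (-3 → 5). Not NE.
(Aggressive, Honest, Jump): Bidder 1 can switch to Jump (4 → 5). Not NE.
(Jump, Shade, Aggressive): Bidder 1 can switch to Aggressive (-5 → 3). Not NE.
(Jump, Shade, Jump): Bidder 1 gets 2, best alternative -2; Bidder 2 gets 1, best alternative -1; Bidder 3 gets 4, best alternative 1. No profitable deviation — NE.
(Jump, Honest, Aggressive): Bidder 2 can switch to Shade (1 → 3). Not NE.
(Jump, Honest, Jump): Bidder 2 can switch to Shade (-1 → 1). Not NE.
(Snipe, Shade, Aggressive): Bidder 1 can switch to Aggressive (2 → 3). Not NE.
(Snipe, Shade, Jump): Bidder 1 can switch to Aggressive (-5 → -2). Not NE.
(Snipe, Honest, Aggressive): Bidder 1 can switch to Jump (4 → 5). Not NE.
(Snipe, Honest, Jump): Bidder 1 can switch to Aggressive (-1 → 4). Not NE.

The unique pure-strategy Nash equilibrium is (Jump, Shade, Jump).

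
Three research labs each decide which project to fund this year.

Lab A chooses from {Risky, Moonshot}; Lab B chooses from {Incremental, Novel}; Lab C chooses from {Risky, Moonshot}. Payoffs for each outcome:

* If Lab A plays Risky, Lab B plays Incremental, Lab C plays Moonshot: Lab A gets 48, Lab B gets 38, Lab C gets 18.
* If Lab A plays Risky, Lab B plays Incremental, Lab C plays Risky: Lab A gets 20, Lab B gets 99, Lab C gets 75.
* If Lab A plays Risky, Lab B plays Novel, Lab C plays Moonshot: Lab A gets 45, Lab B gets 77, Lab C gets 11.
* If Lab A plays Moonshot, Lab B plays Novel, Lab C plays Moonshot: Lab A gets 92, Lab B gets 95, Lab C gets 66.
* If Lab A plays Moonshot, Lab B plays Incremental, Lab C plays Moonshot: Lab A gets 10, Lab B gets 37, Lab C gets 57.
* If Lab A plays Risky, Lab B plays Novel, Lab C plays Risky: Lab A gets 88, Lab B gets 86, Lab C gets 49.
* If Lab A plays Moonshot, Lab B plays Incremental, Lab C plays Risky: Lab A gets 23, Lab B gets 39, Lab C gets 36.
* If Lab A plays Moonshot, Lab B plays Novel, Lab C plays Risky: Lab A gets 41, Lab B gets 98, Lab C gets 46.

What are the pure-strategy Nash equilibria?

Lab A against (Incremental, Risky): payoffs 20, 23 → best response Moonshot.
Lab A against (Incremental, Moonshot): payoffs 48, 10 → best response Risky.
Lab A against (Novel, Risky): payoffs 88, 41 → best response Risky.
Lab A against (Novel, Moonshot): payoffs 45, 92 → best response Moonshot.
Lab B against (Risky, Risky): payoffs 99, 86 → best response Incremental.
Lab B against (Risky, Moonshot): payoffs 38, 77 → best response Novel.
Lab B against (Moonshot, Risky): payoffs 39, 98 → best response Novel.
Lab B against (Moonshot, Moonshot): payoffs 37, 95 → best response Novel.
Lab C against (Risky, Incremental): payoffs 75, 18 → best response Risky.
Lab C against (Risky, Novel): payoffs 49, 11 → best response Risky.
Lab C against (Moonshot, Incremental): payoffs 36, 57 → best response Moonshot.
Lab C against (Moonshot, Novel): payoffs 46, 66 → best response Moonshot.
Mutual best responses: (Moonshot, Novel, Moonshot).

(Moonshot, Novel, Moonshot)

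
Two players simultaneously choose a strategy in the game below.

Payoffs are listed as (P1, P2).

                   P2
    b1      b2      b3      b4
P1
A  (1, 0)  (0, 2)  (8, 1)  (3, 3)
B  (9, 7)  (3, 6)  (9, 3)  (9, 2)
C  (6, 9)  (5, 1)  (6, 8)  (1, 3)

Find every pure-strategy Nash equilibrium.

P1 against b1: payoffs 1, 9, 6 → best response B.
P1 against b2: payoffs 0, 3, 5 → best response C.
P1 against b3: payoffs 8, 9, 6 → best response B.
P1 against b4: payoffs 3, 9, 1 → best response B.
P2 against A: payoffs 0, 2, 1, 3 → best response b4.
P2 against B: payoffs 7, 6, 3, 2 → best response b1.
P2 against C: payoffs 9, 1, 8, 3 → best response b1.
Mutual best responses: (B, b1).

The unique pure-strategy Nash equilibrium is (B, b1).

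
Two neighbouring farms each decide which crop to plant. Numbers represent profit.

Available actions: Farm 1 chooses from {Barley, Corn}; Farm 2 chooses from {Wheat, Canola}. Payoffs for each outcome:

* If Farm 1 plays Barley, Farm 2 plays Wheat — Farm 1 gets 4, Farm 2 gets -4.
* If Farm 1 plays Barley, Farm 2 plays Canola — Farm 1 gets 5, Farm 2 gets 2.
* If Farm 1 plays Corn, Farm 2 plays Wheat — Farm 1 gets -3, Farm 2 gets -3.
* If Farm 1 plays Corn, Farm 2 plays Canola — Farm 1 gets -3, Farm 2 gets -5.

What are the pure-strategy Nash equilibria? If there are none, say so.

The unique pure-strategy Nash equilibrium is (Barley, Canola).

(Barley, Wheat): Farm 2 can switch to Canola (-4 → 2). Not NE.
(Barley, Canola): Farm 1 gets 5, best alternative -3; Farm 2 gets 2, best alternative -4. No profitable deviation — NE.
(Corn, Wheat): Farm 1 can switch to Barley (-3 → 4). Not NE.
(Corn, Canola): Farm 1 can switch to Barley (-3 → 5). Not NE.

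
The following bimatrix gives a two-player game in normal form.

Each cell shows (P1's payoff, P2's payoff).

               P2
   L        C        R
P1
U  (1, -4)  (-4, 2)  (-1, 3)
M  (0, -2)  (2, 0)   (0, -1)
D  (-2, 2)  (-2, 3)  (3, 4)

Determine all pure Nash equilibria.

(M, C), (D, R)

(U, L): P2 can switch to C (-4 → 2). Not NE.
(U, C): P1 can switch to M (-4 → 2). Not NE.
(U, R): P1 can switch to M (-1 → 0). Not NE.
(M, L): P1 can switch to U (0 → 1). Not NE.
(M, C): P1 gets 2, best alternative -2; P2 gets 0, best alternative -1. No profitable deviation — NE.
(M, R): P1 can switch to D (0 → 3). Not NE.
(D, L): P1 can switch to U (-2 → 1). Not NE.
(D, C): P1 can switch to M (-2 → 2). Not NE.
(D, R): P1 gets 3, best alternative 0; P2 gets 4, best alternative 3. No profitable deviation — NE.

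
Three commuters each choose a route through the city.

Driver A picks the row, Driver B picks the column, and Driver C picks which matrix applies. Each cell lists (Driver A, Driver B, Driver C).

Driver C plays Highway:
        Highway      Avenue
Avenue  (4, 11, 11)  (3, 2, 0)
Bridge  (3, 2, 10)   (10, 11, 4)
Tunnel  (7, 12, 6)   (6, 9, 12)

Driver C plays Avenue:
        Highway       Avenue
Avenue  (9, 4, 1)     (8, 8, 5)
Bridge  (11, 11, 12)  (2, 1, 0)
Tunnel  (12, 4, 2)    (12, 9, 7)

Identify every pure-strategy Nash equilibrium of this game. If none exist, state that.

(Avenue, Highway, Highway): Driver A can switch to Tunnel (4 → 7). Not NE.
(Avenue, Highway, Avenue): Driver A can switch to Bridge (9 → 11). Not NE.
(Avenue, Avenue, Highway): Driver A can switch to Bridge (3 → 10). Not NE.
(Avenue, Avenue, Avenue): Driver A can switch to Tunnel (8 → 12). Not NE.
(Bridge, Highway, Highway): Driver A can switch to Avenue (3 → 4). Not NE.
(Bridge, Highway, Avenue): Driver A can switch to Tunnel (11 → 12). Not NE.
(Bridge, Avenue, Highway): Driver A gets 10, best alternative 6; Driver B gets 11, best alternative 2; Driver C gets 4, best alternative 0. No profitable deviation — NE.
(Bridge, Avenue, Avenue): Driver A can switch to Avenue (2 → 8). Not NE.
(Tunnel, Highway, Highway): Driver A gets 7, best alternative 4; Driver B gets 12, best alternative 9; Driver C gets 6, best alternative 2. No profitable deviation — NE.
(Tunnel, Highway, Avenue): Driver B can switch to Avenue (4 → 9). Not NE.
(The remaining 2 profiles each have a profitable deviation by the same check.)

(Bridge, Avenue, Highway), (Tunnel, Highway, Highway)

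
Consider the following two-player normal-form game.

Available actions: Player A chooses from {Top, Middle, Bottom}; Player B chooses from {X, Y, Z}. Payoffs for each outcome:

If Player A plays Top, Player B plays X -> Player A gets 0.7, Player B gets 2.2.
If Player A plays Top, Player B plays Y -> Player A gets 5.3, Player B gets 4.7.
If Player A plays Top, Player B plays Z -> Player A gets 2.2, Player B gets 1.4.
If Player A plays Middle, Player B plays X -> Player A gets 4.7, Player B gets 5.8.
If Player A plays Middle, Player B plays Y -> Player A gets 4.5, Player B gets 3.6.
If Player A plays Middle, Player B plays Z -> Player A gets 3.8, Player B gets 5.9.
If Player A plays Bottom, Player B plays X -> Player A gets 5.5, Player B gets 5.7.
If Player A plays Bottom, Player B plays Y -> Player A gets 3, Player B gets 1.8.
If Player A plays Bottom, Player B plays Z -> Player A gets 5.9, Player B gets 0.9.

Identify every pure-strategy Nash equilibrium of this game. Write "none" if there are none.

Player A against X: payoffs 0.7, 4.7, 5.5 → best response Bottom.
Player A against Y: payoffs 5.3, 4.5, 3 → best response Top.
Player A against Z: payoffs 2.2, 3.8, 5.9 → best response Bottom.
Player B against Top: payoffs 2.2, 4.7, 1.4 → best response Y.
Player B against Middle: payoffs 5.8, 3.6, 5.9 → best response Z.
Player B against Bottom: payoffs 5.7, 1.8, 0.9 → best response X.
Mutual best responses: (Top, Y); (Bottom, X).

The pure Nash equilibria are (Top, Y); (Bottom, X).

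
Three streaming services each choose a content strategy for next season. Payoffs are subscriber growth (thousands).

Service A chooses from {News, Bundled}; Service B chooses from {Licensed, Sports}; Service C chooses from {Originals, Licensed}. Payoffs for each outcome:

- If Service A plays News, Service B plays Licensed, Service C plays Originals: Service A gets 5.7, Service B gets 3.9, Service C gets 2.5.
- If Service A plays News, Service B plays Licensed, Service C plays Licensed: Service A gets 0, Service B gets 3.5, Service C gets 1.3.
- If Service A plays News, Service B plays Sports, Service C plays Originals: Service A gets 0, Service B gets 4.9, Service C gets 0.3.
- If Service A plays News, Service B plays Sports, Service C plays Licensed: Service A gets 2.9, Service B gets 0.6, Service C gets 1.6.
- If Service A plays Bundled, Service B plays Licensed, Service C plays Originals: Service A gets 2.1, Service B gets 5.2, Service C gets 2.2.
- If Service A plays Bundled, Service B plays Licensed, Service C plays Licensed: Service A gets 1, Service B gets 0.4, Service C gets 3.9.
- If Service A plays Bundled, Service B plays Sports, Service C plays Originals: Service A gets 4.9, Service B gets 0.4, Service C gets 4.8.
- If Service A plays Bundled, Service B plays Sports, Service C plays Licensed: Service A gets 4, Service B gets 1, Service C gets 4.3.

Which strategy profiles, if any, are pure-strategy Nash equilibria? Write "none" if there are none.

none

(News, Licensed, Originals): Service B can switch to Sports (3.9 → 4.9). Not NE.
(News, Licensed, Licensed): Service A can switch to Bundled (0 → 1). Not NE.
(News, Sports, Originals): Service A can switch to Bundled (0 → 4.9). Not NE.
(News, Sports, Licensed): Service A can switch to Bundled (2.9 → 4). Not NE.
(Bundled, Licensed, Originals): Service A can switch to News (2.1 → 5.7). Not NE.
(Bundled, Licensed, Licensed): Service B can switch to Sports (0.4 → 1). Not NE.
(Bundled, Sports, Originals): Service B can switch to Licensed (0.4 → 5.2). Not NE.
(Bundled, Sports, Licensed): Service C can switch to Originals (4.3 → 4.8). Not NE.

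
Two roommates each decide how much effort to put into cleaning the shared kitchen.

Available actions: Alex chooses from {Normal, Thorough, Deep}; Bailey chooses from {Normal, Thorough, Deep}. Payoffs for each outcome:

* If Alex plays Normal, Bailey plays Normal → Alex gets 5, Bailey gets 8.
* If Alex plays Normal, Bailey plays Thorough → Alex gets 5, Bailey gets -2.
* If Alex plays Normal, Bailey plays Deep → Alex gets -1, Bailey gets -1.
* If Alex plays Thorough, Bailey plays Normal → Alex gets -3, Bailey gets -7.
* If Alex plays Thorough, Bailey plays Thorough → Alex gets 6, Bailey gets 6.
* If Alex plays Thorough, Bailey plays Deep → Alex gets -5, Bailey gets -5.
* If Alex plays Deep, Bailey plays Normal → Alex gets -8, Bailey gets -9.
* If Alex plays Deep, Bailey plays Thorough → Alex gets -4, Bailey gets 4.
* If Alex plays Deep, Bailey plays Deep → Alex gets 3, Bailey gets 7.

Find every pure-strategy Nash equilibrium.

Alex against Normal: payoffs 5, -3, -8 → best response Normal.
Alex against Thorough: payoffs 5, 6, -4 → best response Thorough.
Alex against Deep: payoffs -1, -5, 3 → best response Deep.
Bailey against Normal: payoffs 8, -2, -1 → best response Normal.
Bailey against Thorough: payoffs -7, 6, -5 → best response Thorough.
Bailey against Deep: payoffs -9, 4, 7 → best response Deep.
Mutual best responses: (Normal, Normal); (Thorough, Thorough); (Deep, Deep).

Pure-strategy Nash equilibria: (Normal, Normal) and (Thorough, Thorough) and (Deep, Deep)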